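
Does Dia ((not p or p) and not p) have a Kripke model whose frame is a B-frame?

Satisfiable

1. Dia ((not p or p) and not p), w0
2. (not p or p) and not p, w1
3. not p or p, w1
4. not p, w1
Accessibility: w0Rw0, w0Rw1, w1Rw0, w1Rw1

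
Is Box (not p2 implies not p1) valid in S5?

Tableau for the negation not Box (not p2 implies not p1):
1. not Box (not p2 implies not p1), u
2. not (not p2 implies not p1), v
3. not p2, v
4. p1, v
Accessibility: uRu, uRv, vRu, vRv
The negation has an open branch (countermodel exists).

Invalid (countermodel exists)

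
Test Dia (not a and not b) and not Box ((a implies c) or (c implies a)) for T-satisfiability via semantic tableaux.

Unsatisfiable (every branch closes)

1. Dia (not a and not b) and not Box ((a implies c) or (c implies a)), w0
2. Dia (not a and not b), w0
3. not Box ((a implies c) or (c implies a)), w0
4. not a and not b, w1
5. not a, w1
6. not b, w1
7. not ((a implies c) or (c implies a)), w2
8. not (a implies c), w2
9. not (c implies a), w2
10. a, w2
11. not c, w2
12. c, w2
13. not a, w2
Accessibility: w0Rw0, w0Rw1, w0Rw2, w1Rw1, w2Rw2
Branch closes: c and not c both at w2.
Every branch closes; the branch above is one of them.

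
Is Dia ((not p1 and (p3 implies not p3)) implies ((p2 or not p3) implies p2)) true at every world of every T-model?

Not valid

Tableau for the negation not Dia ((not p1 and (p3 implies not p3)) implies ((p2 or not p3) implies p2)):
1. not Dia ((not p1 and (p3 implies not p3)) implies ((p2 or not p3) implies p2)), w0
2. not ((not p1 and (p3 implies not p3)) implies ((p2 or not p3) implies p2)), w0
3. not p1 and (p3 implies not p3), w0
4. not ((p2 or not p3) implies p2), w0
5. not p1, w0
6. p3 implies not p3, w0
7. p2 or not p3, w0
8. not p2, w0
9. not p3, w0
Accessibility: w0Rw0
The negation has an open branch (countermodel exists).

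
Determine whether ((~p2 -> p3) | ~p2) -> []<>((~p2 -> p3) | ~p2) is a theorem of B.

Tableau for the negation ~(((~p2 -> p3) | ~p2) -> []<>((~p2 -> p3) | ~p2)):
1. ~(((~p2 -> p3) | ~p2) -> []<>((~p2 -> p3) | ~p2)), 0
2. (~p2 -> p3) | ~p2, 0
3. ~[]<>((~p2 -> p3) | ~p2), 0
4. ~p2 -> p3, 0
5. p3, 0
6. ~<>((~p2 -> p3) | ~p2), 1
7. ~((~p2 -> p3) | ~p2), 0
8. ~(~p2 -> p3), 0
9. p2, 0
10. ~p2, 0
11. ~p3, 0
Accessibility: 0R0, 0R1, 1R0, 1R1
Branch closes: p2 and ~p2 both at 0.
All branches of the negation close; one closing branch shown above.

Yes, valid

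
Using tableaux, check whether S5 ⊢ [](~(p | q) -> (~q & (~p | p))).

Tableau for the negation ~[](~(p | q) -> (~q & (~p | p))):
1. ~[](~(p | q) -> (~q & (~p | p))), u
2. ~(~(p | q) -> (~q & (~p | p))), v
3. ~(p | q), v
4. ~(~q & (~p | p)), v
5. ~p, v
6. ~q, v
7. ~(~p | p), v
8. p, v
Accessibility: uRu, uRv, vRu, vRv
Branch closes: p and ~p both at v.
Every branch of the negation's tableau closes; the branch above is one of them.

Valid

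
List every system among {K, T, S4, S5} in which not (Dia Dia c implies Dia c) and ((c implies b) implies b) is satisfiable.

K, T

S4-tableau for the formula:
1. not (Dia Dia c implies Dia c) and ((c implies b) implies b), w0
2. not (Dia Dia c implies Dia c), w0
3. (c implies b) implies b, w0
4. Dia Dia c, w0
5. not Dia c, w0
6. not c, w0
7. b, w0
8. Dia c, w1
9. not c, w1
10. c, w2
11. not c, w2
Accessibility: w0Rw0, w0Rw1, w0Rw2, w1Rw1, w1Rw2, w2Rw2
Branch closes: c and not c both at w2.
Every branch closes (one shown): unsatisfiable in S4, hence also in S5 (every S5-frame is an S4-frame).
T-tableau for the formula:
1. not (Dia Dia c implies Dia c) and ((c implies b) implies b), w0
2. not (Dia Dia c implies Dia c), w0
3. (c implies b) implies b, w0
4. Dia Dia c, w0
5. not Dia c, w0
6. not c, w0
7. b, w0
8. Dia c, w1
9. not c, w1
10. c, w2
Accessibility: w0Rw0, w0Rw1, w1Rw1, w1Rw2, w2Rw2
Complete open branch: satisfiable in T, hence also in K (this T-model is also a K-model).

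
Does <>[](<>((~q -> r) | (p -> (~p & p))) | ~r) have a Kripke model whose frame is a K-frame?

1. <>[](<>((~q -> r) | (p -> (~p & p))) | ~r), u
2. [](<>((~q -> r) | (p -> (~p & p))) | ~r), v   [<>-rule on 1: fresh world v, uRv]
Accessibility: uRv

Yes, satisfiable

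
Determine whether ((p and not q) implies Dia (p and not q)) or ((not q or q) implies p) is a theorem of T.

Valid

Tableau for the negation not (((p and not q) implies Dia (p and not q)) or ((not q or q) implies p)):
1. not (((p and not q) implies Dia (p and not q)) or ((not q or q) implies p)), w0
2. not ((p and not q) implies Dia (p and not q)), w0
3. not ((not q or q) implies p), w0
4. p and not q, w0
5. not Dia (p and not q), w0
6. not q or q, w0
7. not p, w0
8. p, w0
9. not q, w0
Accessibility: w0Rw0
Branch closes: p and not p both at w0.
All branches of the negation close; one closing branch shown above.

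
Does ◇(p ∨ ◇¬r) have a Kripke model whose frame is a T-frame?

1. ◇(p ∨ ◇¬r), u
2. p ∨ ◇¬r, v
3. ◇¬r, v
4. ¬r, w
Accessibility: uRu, uRv, vRv, vRw, wRw

Satisfiable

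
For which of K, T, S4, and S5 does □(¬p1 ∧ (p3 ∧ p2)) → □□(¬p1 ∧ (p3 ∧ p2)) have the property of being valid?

S4, S5

S4-tableau for the negation ¬(□(¬p1 ∧ (p3 ∧ p2)) → □□(¬p1 ∧ (p3 ∧ p2))):
1. ¬(□(¬p1 ∧ (p3 ∧ p2)) → □□(¬p1 ∧ (p3 ∧ p2))), w0
2. □(¬p1 ∧ (p3 ∧ p2)), w0
3. ¬□□(¬p1 ∧ (p3 ∧ p2)), w0
4. ¬p1 ∧ (p3 ∧ p2), w0
5. ¬p1, w0
6. p3 ∧ p2, w0
7. p3, w0
8. p2, w0
9. ¬□(¬p1 ∧ (p3 ∧ p2)), w1
10. ¬p1 ∧ (p3 ∧ p2), w1
11. ¬p1, w1
12. p3 ∧ p2, w1
13. p3, w1
14. p2, w1
15. ¬(¬p1 ∧ (p3 ∧ p2)), w2
16. ¬p1 ∧ (p3 ∧ p2), w2
17. ¬p1, w2
18. p3 ∧ p2, w2
19. p3, w2
20. p2, w2
21. ¬(p3 ∧ p2), w2
22. ¬p2, w2
Accessibility: w0Rw0, w0Rw1, w0Rw2, w1Rw1, w1Rw2, w2Rw2
Branch closes: p2 and ¬p2 both at w2.
Every branch closes (one shown): valid in S4, hence also in S5 (every theorem of S4 is a theorem of S5).
T-tableau for the negation ¬(□(¬p1 ∧ (p3 ∧ p2)) → □□(¬p1 ∧ (p3 ∧ p2))):
1. ¬(□(¬p1 ∧ (p3 ∧ p2)) → □□(¬p1 ∧ (p3 ∧ p2))), w0
2. □(¬p1 ∧ (p3 ∧ p2)), w0
3. ¬□□(¬p1 ∧ (p3 ∧ p2)), w0
4. ¬p1 ∧ (p3 ∧ p2), w0
5. ¬p1, w0
6. p3 ∧ p2, w0
7. p3, w0
8. p2, w0
9. ¬□(¬p1 ∧ (p3 ∧ p2)), w1
10. ¬p1 ∧ (p3 ∧ p2), w1
11. ¬p1, w1
12. p3 ∧ p2, w1
13. p3, w1
14. p2, w1
15. ¬(¬p1 ∧ (p3 ∧ p2)), w2
16. ¬(p3 ∧ p2), w2
17. ¬p2, w2
Accessibility: w0Rw0, w0Rw1, w1Rw1, w1Rw2, w2Rw2
Complete open branch: countermodel on a T-frame, so not valid in T, nor in K (the same frame is also a K-frame).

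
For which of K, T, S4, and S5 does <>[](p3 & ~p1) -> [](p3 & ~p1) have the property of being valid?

S5-tableau for the negation ~(<>[](p3 & ~p1) -> [](p3 & ~p1)):
1. ~(<>[](p3 & ~p1) -> [](p3 & ~p1)), u
2. <>[](p3 & ~p1), u
3. ~[](p3 & ~p1), u
4. [](p3 & ~p1), v
5. p3 & ~p1, u
6. p3, u
7. ~p1, u
8. p3 & ~p1, v
9. p3, v
10. ~p1, v
11. ~(p3 & ~p1), w
12. p3 & ~p1, w
13. p3, w
14. ~p1, w
15. p1, w
Accessibility: uRu, uRv, uRw, vRu, vRv, vRw, wRu, wRv, wRw
Branch closes: p1 and ~p1 both at w.
Every branch closes (one shown): valid in S5.
S4-tableau for the negation ~(<>[](p3 & ~p1) -> [](p3 & ~p1)):
1. ~(<>[](p3 & ~p1) -> [](p3 & ~p1)), u
2. <>[](p3 & ~p1), u
3. ~[](p3 & ~p1), u
4. [](p3 & ~p1), v
5. p3 & ~p1, v
6. p3, v
7. ~p1, v
8. ~(p3 & ~p1), w
9. p1, w
Accessibility: uRu, uRv, uRw, vRv, wRw
Complete open branch: countermodel on an S4-frame, so not valid in S4, nor in K, T (the same frame is also a K-frame and a T-frame).

S5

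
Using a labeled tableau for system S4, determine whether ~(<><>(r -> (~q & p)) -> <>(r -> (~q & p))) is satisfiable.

No, unsatisfiable

1. ~(<><>(r -> (~q & p)) -> <>(r -> (~q & p))), 0
2. <><>(r -> (~q & p)), 0
3. ~<>(r -> (~q & p)), 0
4. ~(r -> (~q & p)), 0
5. r, 0
6. ~(~q & p), 0
7. ~p, 0
8. <>(r -> (~q & p)), 1
9. ~(r -> (~q & p)), 1
10. r, 1
11. ~(~q & p), 1
12. ~p, 1
13. r -> (~q & p), 2
14. ~(r -> (~q & p)), 2
15. r, 2
16. ~(~q & p), 2
17. ~q & p, 2
18. ~q, 2
19. p, 2
20. ~p, 2
Accessibility: 0R0, 0R1, 0R2, 1R1, 1R2, 2R2
Branch closes: p and ~p both at 2.
(One branch shown.) All branches close.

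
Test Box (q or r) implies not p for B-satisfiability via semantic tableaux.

Yes, satisfiable

1. Box (q or r) implies not p, u
2. not p, u   [implies-rule on 1 (branches; this branch)]
Accessibility: uRu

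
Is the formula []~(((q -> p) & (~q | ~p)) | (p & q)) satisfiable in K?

Satisfiable (open branch found)

1. []~(((q -> p) & (~q | ~p)) | (p & q)), 0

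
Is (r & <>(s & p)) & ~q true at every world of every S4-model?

Tableau for the negation ~((r & <>(s & p)) & ~q):
1. ~((r & <>(s & p)) & ~q), 0
2. q, 0   [~&-rule on 1 (branches; this branch)]
Accessibility: 0R0
The negation has an open branch (countermodel exists).

No, not valid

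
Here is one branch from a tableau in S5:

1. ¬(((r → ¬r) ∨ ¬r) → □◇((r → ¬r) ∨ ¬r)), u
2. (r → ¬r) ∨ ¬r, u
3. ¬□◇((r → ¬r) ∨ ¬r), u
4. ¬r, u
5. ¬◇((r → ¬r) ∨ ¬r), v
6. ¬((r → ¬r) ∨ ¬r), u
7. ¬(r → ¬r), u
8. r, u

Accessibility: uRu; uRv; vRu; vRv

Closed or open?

Both r and ¬r appear at u.

Yes, closed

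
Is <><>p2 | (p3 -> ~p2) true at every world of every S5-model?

Tableau for the negation ~(<><>p2 | (p3 -> ~p2)):
1. ~(<><>p2 | (p3 -> ~p2)), u
2. ~<><>p2, u   [~|-rule on 1]
3. ~(p3 -> ~p2), u   [~|-rule on 1]
4. p3, u   [~->-rule on 3]
5. p2, u   [~->-rule on 3]
6. ~<>p2, u   [~<>-rule on 2 via uRu]
7. ~p2, u   [~<>-rule on 6 via uRu]
Accessibility: uRu
Branch closes: p2 and ~p2 both at u.
Every branch of the negation's tableau closes; the branch above is one of them.

Valid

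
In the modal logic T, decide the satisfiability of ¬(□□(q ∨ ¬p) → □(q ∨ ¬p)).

Unsatisfiable

1. ¬(□□(q ∨ ¬p) → □(q ∨ ¬p)), 0
2. □□(q ∨ ¬p), 0
3. ¬□(q ∨ ¬p), 0
4. □(q ∨ ¬p), 0
5. q ∨ ¬p, 0
6. ¬p, 0
7. ¬(q ∨ ¬p), 1
8. ¬q, 1
9. p, 1
10. □(q ∨ ¬p), 1
11. q ∨ ¬p, 1
12. ¬p, 1
Accessibility: 0R0, 0R1, 1R1
Branch closes: p and ¬p both at 1.
All branches of the tableau close; one closing branch shown above.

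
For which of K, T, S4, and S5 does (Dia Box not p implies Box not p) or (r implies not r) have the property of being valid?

S5

S5-tableau for the negation not ((Dia Box not p implies Box not p) or (r implies not r)):
1. not ((Dia Box not p implies Box not p) or (r implies not r)), u
2. not (Dia Box not p implies Box not p), u
3. not (r implies not r), u
4. Dia Box not p, u
5. not Box not p, u
6. r, u
7. Box not p, v
8. not p, u
9. not p, v
10. p, w
11. not p, w
Accessibility: uRu, uRv, uRw, vRu, vRv, vRw, wRu, wRv, wRw
Branch closes: p and not p both at w.
Every branch closes (one shown): valid in S5.
S4-tableau for the negation not ((Dia Box not p implies Box not p) or (r implies not r)):
1. not ((Dia Box not p implies Box not p) or (r implies not r)), u
2. not (Dia Box not p implies Box not p), u
3. not (r implies not r), u
4. Dia Box not p, u
5. not Box not p, u
6. r, u
7. Box not p, v
8. not p, v
9. p, w
Accessibility: uRu, uRv, uRw, vRv, wRw
Complete open branch: countermodel on an S4-frame, so not valid in S4, nor in K, T (the same frame is also a K-frame and a T-frame).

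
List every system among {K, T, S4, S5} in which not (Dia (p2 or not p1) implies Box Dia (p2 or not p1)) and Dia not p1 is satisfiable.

K, T, S4

S4-tableau for the formula:
1. not (Dia (p2 or not p1) implies Box Dia (p2 or not p1)) and Dia not p1, u
2. not (Dia (p2 or not p1) implies Box Dia (p2 or not p1)), u
3. Dia not p1, u
4. Dia (p2 or not p1), u
5. not Box Dia (p2 or not p1), u
6. not p1, v
7. p2 or not p1, w
8. not p1, w
9. not Dia (p2 or not p1), x
10. not (p2 or not p1), x
11. not p2, x
12. p1, x
Accessibility: uRu, uRv, uRw, uRx, vRv, wRw, xRx
Complete open branch: satisfiable in S4, hence also in K, T (this S4-model is also a K-model and a T-model).
S5-tableau for the formula:
1. not (Dia (p2 or not p1) implies Box Dia (p2 or not p1)) and Dia not p1, u
2. not (Dia (p2 or not p1) implies Box Dia (p2 or not p1)), u
3. Dia not p1, u
4. Dia (p2 or not p1), u
5. not Box Dia (p2 or not p1), u
6. not p1, v
7. p2 or not p1, w
8. not p1, w
9. not Dia (p2 or not p1), x
10. not (p2 or not p1), u
11. not p2, u
12. p1, u
13. not (p2 or not p1), v
14. not p2, v
15. p1, v
Accessibility: uRu, uRv, uRw, uRx, vRu, vRv, vRw, vRx, wRu, wRv, wRw, wRx, xRu, xRv, xRw, xRx
Branch closes: p1 and not p1 both at v.
Every branch closes (one shown): unsatisfiable in S5.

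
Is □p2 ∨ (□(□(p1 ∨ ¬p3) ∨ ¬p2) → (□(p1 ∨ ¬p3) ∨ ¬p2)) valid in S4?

Valid

Tableau for the negation ¬(□p2 ∨ (□(□(p1 ∨ ¬p3) ∨ ¬p2) → (□(p1 ∨ ¬p3) ∨ ¬p2))):
1. ¬(□p2 ∨ (□(□(p1 ∨ ¬p3) ∨ ¬p2) → (□(p1 ∨ ¬p3) ∨ ¬p2))), 0
2. ¬□p2, 0   [¬∨-rule on 1]
3. ¬(□(□(p1 ∨ ¬p3) ∨ ¬p2) → (□(p1 ∨ ¬p3) ∨ ¬p2)), 0   [¬∨-rule on 1]
4. □(□(p1 ∨ ¬p3) ∨ ¬p2), 0   [¬→-rule on 3]
5. ¬(□(p1 ∨ ¬p3) ∨ ¬p2), 0   [¬→-rule on 3]
6. ¬□(p1 ∨ ¬p3), 0   [¬∨-rule on 5]
7. p2, 0   [¬∨-rule on 5]
8. □(p1 ∨ ¬p3) ∨ ¬p2, 0   [□-rule on 4 via 0R0]
9. □(p1 ∨ ¬p3), 0   [∨-rule on 8 (branches; this branch)]
10. p1 ∨ ¬p3, 0   [□-rule on 9 via 0R0]
11. ¬p3, 0   [∨-rule on 10 (branches; this branch)]
12. ¬p2, 1   [¬□-rule on 2: fresh world 1, 0R1]
13. □(p1 ∨ ¬p3) ∨ ¬p2, 1   [□-rule on 4 via 0R1]
14. p1 ∨ ¬p3, 1   [□-rule on 9 via 0R1]
15. ¬p3, 1   [∨-rule on 14 (branches; this branch)]
16. ¬(p1 ∨ ¬p3), 2   [¬□-rule on 6: fresh world 2, 0R2]
17. ¬p1, 2   [¬∨-rule on 16]
18. p3, 2   [¬∨-rule on 16]
19. □(p1 ∨ ¬p3) ∨ ¬p2, 2   [□-rule on 4 via 0R2]
20. p1 ∨ ¬p3, 2   [□-rule on 9 via 0R2]
21. ¬p2, 2   [∨-rule on 19 (branches; this branch)]
22. ¬p3, 2   [∨-rule on 20 (branches; this branch)]
Accessibility: 0R0, 0R1, 0R2, 1R1, 2R2
Branch closes: p3 and ¬p3 both at 2.
Every branch of the negation's tableau closes; the branch above is one of them.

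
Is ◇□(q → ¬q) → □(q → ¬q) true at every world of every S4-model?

Not valid

Tableau for the negation ¬(◇□(q → ¬q) → □(q → ¬q)):
1. ¬(◇□(q → ¬q) → □(q → ¬q)), 0
2. ◇□(q → ¬q), 0
3. ¬□(q → ¬q), 0
4. □(q → ¬q), 1
5. q → ¬q, 1
6. ¬q, 1
7. ¬(q → ¬q), 2
8. q, 2
Accessibility: 0R0, 0R1, 0R2, 1R1, 2R2
The negation has an open branch (countermodel exists).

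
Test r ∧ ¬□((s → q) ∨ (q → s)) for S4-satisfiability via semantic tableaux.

1. r ∧ ¬□((s → q) ∨ (q → s)), 0
2. r, 0
3. ¬□((s → q) ∨ (q → s)), 0
4. ¬((s → q) ∨ (q → s)), 1
5. ¬(s → q), 1
6. ¬(q → s), 1
7. s, 1
8. ¬q, 1
9. q, 1
10. ¬s, 1
Accessibility: 0R0, 0R1, 1R1
Branch closes: q and ¬q both at 1.
(One branch shown.) All branches close.

Unsatisfiable (every branch closes)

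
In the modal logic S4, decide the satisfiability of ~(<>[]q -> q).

1. ~(<>[]q -> q), u
2. <>[]q, u
3. ~q, u
4. []q, v
5. q, v
Accessibility: uRu, uRv, vRv

Satisfiable (open branch found)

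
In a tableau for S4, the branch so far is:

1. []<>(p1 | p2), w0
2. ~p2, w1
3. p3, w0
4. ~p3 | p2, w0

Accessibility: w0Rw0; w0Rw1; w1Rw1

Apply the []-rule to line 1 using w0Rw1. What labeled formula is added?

<>(p1 | p2), w1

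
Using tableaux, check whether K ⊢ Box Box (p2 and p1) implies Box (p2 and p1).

Tableau for the negation not (Box Box (p2 and p1) implies Box (p2 and p1)):
1. not (Box Box (p2 and p1) implies Box (p2 and p1)), w0
2. Box Box (p2 and p1), w0
3. not Box (p2 and p1), w0
4. not (p2 and p1), w1
5. Box (p2 and p1), w1
6. not p1, w1
Accessibility: w0Rw1
The negation has an open branch (countermodel exists).

Invalid (countermodel exists)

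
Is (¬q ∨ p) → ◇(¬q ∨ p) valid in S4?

Tableau for the negation ¬((¬q ∨ p) → ◇(¬q ∨ p)):
1. ¬((¬q ∨ p) → ◇(¬q ∨ p)), w0
2. ¬q ∨ p, w0   [¬→-rule on 1]
3. ¬◇(¬q ∨ p), w0   [¬→-rule on 1]
4. ¬(¬q ∨ p), w0   [¬◇-rule on 3 via w0Rw0]
5. q, w0   [¬∨-rule on 4]
6. ¬p, w0   [¬∨-rule on 4]
7. p, w0   [∨-rule on 2 (branches; this branch)]
Accessibility: w0Rw0
Branch closes: p and ¬p both at w0.
All branches of the negation close; one closing branch shown above.

Yes, valid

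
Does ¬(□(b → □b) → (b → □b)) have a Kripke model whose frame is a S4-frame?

Unsatisfiable

1. ¬(□(b → □b) → (b → □b)), w0
2. □(b → □b), w0
3. ¬(b → □b), w0
4. b, w0
5. ¬□b, w0
6. b → □b, w0
7. □b, w0
8. ¬b, w1
9. b → □b, w1
10. b, w1
Accessibility: w0Rw0, w0Rw1, w1Rw1
Branch closes: b and ¬b both at w1.
All branches of the tableau close; one closing branch shown above.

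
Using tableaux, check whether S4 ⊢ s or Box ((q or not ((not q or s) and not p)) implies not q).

Invalid (countermodel exists)

Tableau for the negation not (s or Box ((q or not ((not q or s) and not p)) implies not q)):
1. not (s or Box ((q or not ((not q or s) and not p)) implies not q)), u
2. not s, u   [neg-or-rule on 1]
3. not Box ((q or not ((not q or s) and not p)) implies not q), u   [neg-or-rule on 1]
4. not ((q or not ((not q or s) and not p)) implies not q), v   [neg-Box-rule on 3: fresh world v, uRv]
5. q or not ((not q or s) and not p), v   [neg-implies-rule on 4]
6. q, v   [neg-implies-rule on 4]
7. not ((not q or s) and not p), v   [or-rule on 5 (branches; this branch)]
8. p, v   [neg-and-rule on 7 (branches; this branch)]
Accessibility: uRu, uRv, vRv
The negation has an open branch (countermodel exists).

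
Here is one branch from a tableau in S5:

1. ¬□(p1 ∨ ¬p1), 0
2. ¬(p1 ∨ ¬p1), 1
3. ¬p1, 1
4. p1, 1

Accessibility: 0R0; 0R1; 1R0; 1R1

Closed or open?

Yes, closed

Both p1 and ¬p1 appear at 1.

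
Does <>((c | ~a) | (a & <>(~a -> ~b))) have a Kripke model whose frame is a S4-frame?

Satisfiable (open branch found)

1. <>((c | ~a) | (a & <>(~a -> ~b))), w0
2. (c | ~a) | (a & <>(~a -> ~b)), w1
3. a & <>(~a -> ~b), w1
4. a, w1
5. <>(~a -> ~b), w1
6. ~a -> ~b, w2
7. ~b, w2
Accessibility: w0Rw0, w0Rw1, w0Rw2, w1Rw1, w1Rw2, w2Rw2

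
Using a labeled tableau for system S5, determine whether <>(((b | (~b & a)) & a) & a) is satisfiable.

Yes, satisfiable

1. <>(((b | (~b & a)) & a) & a), u
2. ((b | (~b & a)) & a) & a, v
3. (b | (~b & a)) & a, v
4. a, v
5. b | (~b & a), v
6. ~b & a, v
7. ~b, v
Accessibility: uRu, uRv, vRu, vRv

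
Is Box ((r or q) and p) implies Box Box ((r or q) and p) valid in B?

Not valid

Tableau for the negation not (Box ((r or q) and p) implies Box Box ((r or q) and p)):
1. not (Box ((r or q) and p) implies Box Box ((r or q) and p)), w0
2. Box ((r or q) and p), w0
3. not Box Box ((r or q) and p), w0
4. (r or q) and p, w0
5. r or q, w0
6. p, w0
7. q, w0
8. not Box ((r or q) and p), w1
9. (r or q) and p, w1
10. r or q, w1
11. p, w1
12. q, w1
13. not ((r or q) and p), w2
14. not p, w2
Accessibility: w0Rw0, w0Rw1, w1Rw0, w1Rw1, w1Rw2, w2Rw1, w2Rw2
The negation has an open branch (countermodel exists).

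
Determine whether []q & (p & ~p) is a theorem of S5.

Tableau for the negation ~([]q & (p & ~p)):
1. ~([]q & (p & ~p)), u
2. ~(p & ~p), u
3. p, u
Accessibility: uRu
The negation has an open branch (countermodel exists).

No, not valid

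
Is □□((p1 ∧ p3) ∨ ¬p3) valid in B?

No, not valid

Tableau for the negation ¬□□((p1 ∧ p3) ∨ ¬p3):
1. ¬□□((p1 ∧ p3) ∨ ¬p3), w0
2. ¬□((p1 ∧ p3) ∨ ¬p3), w1
3. ¬((p1 ∧ p3) ∨ ¬p3), w2
4. ¬(p1 ∧ p3), w2
5. p3, w2
6. ¬p1, w2
Accessibility: w0Rw0, w0Rw1, w1Rw0, w1Rw1, w1Rw2, w2Rw1, w2Rw2
The negation has an open branch (countermodel exists).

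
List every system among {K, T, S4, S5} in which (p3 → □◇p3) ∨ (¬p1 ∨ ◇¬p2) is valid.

S5-tableau for the negation ¬((p3 → □◇p3) ∨ (¬p1 ∨ ◇¬p2)):
1. ¬((p3 → □◇p3) ∨ (¬p1 ∨ ◇¬p2)), u
2. ¬(p3 → □◇p3), u
3. ¬(¬p1 ∨ ◇¬p2), u
4. p3, u
5. ¬□◇p3, u
6. p1, u
7. ¬◇¬p2, u
8. p2, u
9. ¬◇p3, v
10. p2, v
11. ¬p3, u
Accessibility: uRu, uRv, vRu, vRv
Branch closes: p3 and ¬p3 both at u.
Every branch closes (one shown): valid in S5.
S4-tableau for the negation ¬((p3 → □◇p3) ∨ (¬p1 ∨ ◇¬p2)):
1. ¬((p3 → □◇p3) ∨ (¬p1 ∨ ◇¬p2)), u
2. ¬(p3 → □◇p3), u
3. ¬(¬p1 ∨ ◇¬p2), u
4. p3, u
5. ¬□◇p3, u
6. p1, u
7. ¬◇¬p2, u
8. p2, u
9. ¬◇p3, v
10. p2, v
11. ¬p3, v
Accessibility: uRu, uRv, vRv
Complete open branch: countermodel on an S4-frame, so not valid in S4, nor in K, T (the same frame is also a K-frame and a T-frame).

S5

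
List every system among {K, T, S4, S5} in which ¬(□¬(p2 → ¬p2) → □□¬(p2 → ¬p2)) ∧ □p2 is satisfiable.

T-tableau for the formula:
1. ¬(□¬(p2 → ¬p2) → □□¬(p2 → ¬p2)) ∧ □p2, w0
2. ¬(□¬(p2 → ¬p2) → □□¬(p2 → ¬p2)), w0
3. □p2, w0
4. □¬(p2 → ¬p2), w0
5. ¬□□¬(p2 → ¬p2), w0
6. p2, w0
7. ¬(p2 → ¬p2), w0
8. ¬□¬(p2 → ¬p2), w1
9. p2, w1
10. ¬(p2 → ¬p2), w1
11. p2 → ¬p2, w2
12. ¬p2, w2
Accessibility: w0Rw0, w0Rw1, w1Rw1, w1Rw2, w2Rw2
Complete open branch: satisfiable in T, hence also in K (this T-model is also a K-model).
S4-tableau for the formula:
1. ¬(□¬(p2 → ¬p2) → □□¬(p2 → ¬p2)) ∧ □p2, w0
2. ¬(□¬(p2 → ¬p2) → □□¬(p2 → ¬p2)), w0
3. □p2, w0
4. □¬(p2 → ¬p2), w0
5. ¬□□¬(p2 → ¬p2), w0
6. p2, w0
7. ¬(p2 → ¬p2), w0
8. ¬□¬(p2 → ¬p2), w1
9. p2, w1
10. ¬(p2 → ¬p2), w1
11. p2 → ¬p2, w2
12. p2, w2
13. ¬(p2 → ¬p2), w2
14. ¬p2, w2
Accessibility: w0Rw0, w0Rw1, w0Rw2, w1Rw1, w1Rw2, w2Rw2
Branch closes: p2 and ¬p2 both at w2.
Every branch closes (one shown): unsatisfiable in S4, hence also in S5 (every S5-frame is an S4-frame).

K, T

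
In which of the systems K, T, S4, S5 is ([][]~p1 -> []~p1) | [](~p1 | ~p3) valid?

K-tableau for the negation ~(([][]~p1 -> []~p1) | [](~p1 | ~p3)):
1. ~(([][]~p1 -> []~p1) | [](~p1 | ~p3)), u
2. ~([][]~p1 -> []~p1), u
3. ~[](~p1 | ~p3), u
4. [][]~p1, u
5. ~[]~p1, u
6. ~(~p1 | ~p3), v
7. p1, v
8. p3, v
9. []~p1, v
10. p1, w
11. []~p1, w
Accessibility: uRv, uRw
Complete open branch: countermodel on a K-frame, so not valid in K.
T-tableau for the negation ~(([][]~p1 -> []~p1) | [](~p1 | ~p3)):
1. ~(([][]~p1 -> []~p1) | [](~p1 | ~p3)), u
2. ~([][]~p1 -> []~p1), u
3. ~[](~p1 | ~p3), u
4. [][]~p1, u
5. ~[]~p1, u
6. []~p1, u
7. ~p1, u
8. ~(~p1 | ~p3), v
9. p1, v
10. p3, v
11. []~p1, v
12. ~p1, v
Accessibility: uRu, uRv, vRv
Branch closes: p1 and ~p1 both at v.
Every branch closes (one shown): valid in T, hence also in S4, S5 (every theorem of T is a theorem of S4 and S5).

T, S4, S5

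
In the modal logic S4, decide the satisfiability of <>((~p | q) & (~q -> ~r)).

1. <>((~p | q) & (~q -> ~r)), 0
2. (~p | q) & (~q -> ~r), 1
3. ~p | q, 1
4. ~q -> ~r, 1
5. q, 1
6. ~r, 1
Accessibility: 0R0, 0R1, 1R1

Satisfiable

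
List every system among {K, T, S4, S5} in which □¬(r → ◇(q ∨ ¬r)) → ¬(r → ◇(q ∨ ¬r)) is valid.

K-tableau for the negation ¬(□¬(r → ◇(q ∨ ¬r)) → ¬(r → ◇(q ∨ ¬r))):
1. ¬(□¬(r → ◇(q ∨ ¬r)) → ¬(r → ◇(q ∨ ¬r))), 0
2. □¬(r → ◇(q ∨ ¬r)), 0
3. r → ◇(q ∨ ¬r), 0
4. ◇(q ∨ ¬r), 0
5. q ∨ ¬r, 1
6. ¬(r → ◇(q ∨ ¬r)), 1
7. r, 1
8. ¬◇(q ∨ ¬r), 1
9. q, 1
Accessibility: 0R1
Complete open branch: countermodel on a K-frame, so not valid in K.
T-tableau for the negation ¬(□¬(r → ◇(q ∨ ¬r)) → ¬(r → ◇(q ∨ ¬r))):
1. ¬(□¬(r → ◇(q ∨ ¬r)) → ¬(r → ◇(q ∨ ¬r))), 0
2. □¬(r → ◇(q ∨ ¬r)), 0
3. r → ◇(q ∨ ¬r), 0
4. ¬(r → ◇(q ∨ ¬r)), 0
5. r, 0
6. ¬◇(q ∨ ¬r), 0
7. ¬(q ∨ ¬r), 0
8. ¬q, 0
9. ◇(q ∨ ¬r), 0
10. q ∨ ¬r, 1
11. ¬(r → ◇(q ∨ ¬r)), 1
12. r, 1
13. ¬◇(q ∨ ¬r), 1
14. ¬(q ∨ ¬r), 1
15. ¬q, 1
16. ¬r, 1
Accessibility: 0R0, 0R1, 1R1
Branch closes: r and ¬r both at 1.
Every branch closes (one shown): valid in T, hence also in S4, S5 (every theorem of T is a theorem of S4 and S5).

T, S4, S5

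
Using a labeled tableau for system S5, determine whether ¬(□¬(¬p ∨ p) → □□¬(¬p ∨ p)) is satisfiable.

Unsatisfiable

1. ¬(□¬(¬p ∨ p) → □□¬(¬p ∨ p)), 0
2. □¬(¬p ∨ p), 0
3. ¬□□¬(¬p ∨ p), 0
4. ¬(¬p ∨ p), 0
5. p, 0
6. ¬p, 0
Accessibility: 0R0
Branch closes: p and ¬p both at 0.
Every branch closes; the branch above is one of them.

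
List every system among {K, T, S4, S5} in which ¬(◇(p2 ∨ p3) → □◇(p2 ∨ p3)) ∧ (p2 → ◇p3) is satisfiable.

K, T, S4

S5-tableau for the formula:
1. ¬(◇(p2 ∨ p3) → □◇(p2 ∨ p3)) ∧ (p2 → ◇p3), 0
2. ¬(◇(p2 ∨ p3) → □◇(p2 ∨ p3)), 0
3. p2 → ◇p3, 0
4. ◇(p2 ∨ p3), 0
5. ¬□◇(p2 ∨ p3), 0
6. ◇p3, 0
7. p2 ∨ p3, 1
8. p3, 1
9. ¬◇(p2 ∨ p3), 2
10. ¬(p2 ∨ p3), 0
11. ¬p2, 0
12. ¬p3, 0
13. ¬(p2 ∨ p3), 1
14. ¬p2, 1
15. ¬p3, 1
Accessibility: 0R0, 0R1, 0R2, 1R0, 1R1, 1R2, 2R0, 2R1, 2R2
Branch closes: p3 and ¬p3 both at 1.
Every branch closes (one shown): unsatisfiable in S5.
S4-tableau for the formula:
1. ¬(◇(p2 ∨ p3) → □◇(p2 ∨ p3)) ∧ (p2 → ◇p3), 0
2. ¬(◇(p2 ∨ p3) → □◇(p2 ∨ p3)), 0
3. p2 → ◇p3, 0
4. ◇(p2 ∨ p3), 0
5. ¬□◇(p2 ∨ p3), 0
6. ◇p3, 0
7. p2 ∨ p3, 1
8. p3, 1
9. ¬◇(p2 ∨ p3), 2
10. ¬(p2 ∨ p3), 2
11. ¬p2, 2
12. ¬p3, 2
13. p3, 3
Accessibility: 0R0, 0R1, 0R2, 0R3, 1R1, 2R2, 3R3
Complete open branch: satisfiable in S4, hence also in K, T (this S4-model is also a K-model and a T-model).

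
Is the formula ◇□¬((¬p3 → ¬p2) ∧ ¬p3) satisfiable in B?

1. ◇□¬((¬p3 → ¬p2) ∧ ¬p3), 0
2. □¬((¬p3 → ¬p2) ∧ ¬p3), 1
3. ¬((¬p3 → ¬p2) ∧ ¬p3), 0
4. ¬((¬p3 → ¬p2) ∧ ¬p3), 1
5. p3, 0
6. p3, 1
Accessibility: 0R0, 0R1, 1R0, 1R1

Yes, satisfiable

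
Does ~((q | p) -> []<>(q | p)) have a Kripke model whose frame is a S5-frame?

1. ~((q | p) -> []<>(q | p)), u
2. q | p, u
3. ~[]<>(q | p), u
4. p, u
5. ~<>(q | p), v
6. ~(q | p), u
7. ~q, u
8. ~p, u
Accessibility: uRu, uRv, vRu, vRv
Branch closes: p and ~p both at u.
Every branch closes; the branch above is one of them.

No, unsatisfiable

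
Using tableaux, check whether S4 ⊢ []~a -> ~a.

Tableau for the negation ~([]~a -> ~a):
1. ~([]~a -> ~a), u
2. []~a, u
3. a, u
4. ~a, u
Accessibility: uRu
Branch closes: a and ~a both at u.
Every branch of the negation's tableau closes; the branch above is one of them.

Yes, valid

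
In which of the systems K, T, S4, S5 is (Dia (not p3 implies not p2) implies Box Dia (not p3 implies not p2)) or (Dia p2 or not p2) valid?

T-tableau for the negation not ((Dia (not p3 implies not p2) implies Box Dia (not p3 implies not p2)) or (Dia p2 or not p2)):
1. not ((Dia (not p3 implies not p2) implies Box Dia (not p3 implies not p2)) or (Dia p2 or not p2)), w0
2. not (Dia (not p3 implies not p2) implies Box Dia (not p3 implies not p2)), w0   [neg-or-rule on 1]
3. not (Dia p2 or not p2), w0   [neg-or-rule on 1]
4. Dia (not p3 implies not p2), w0   [neg-implies-rule on 2]
5. not Box Dia (not p3 implies not p2), w0   [neg-implies-rule on 2]
6. not Dia p2, w0   [neg-or-rule on 3]
7. p2, w0   [neg-or-rule on 3]
8. not p2, w0   [neg-Dia-rule on 6 via w0Rw0]
Accessibility: w0Rw0
Branch closes: p2 and not p2 both at w0.
Every branch closes (one shown): valid in T, hence also in S4, S5 (every theorem of T is a theorem of S4 and S5).
K-tableau for the negation not ((Dia (not p3 implies not p2) implies Box Dia (not p3 implies not p2)) or (Dia p2 or not p2)):
1. not ((Dia (not p3 implies not p2) implies Box Dia (not p3 implies not p2)) or (Dia p2 or not p2)), w0
2. not (Dia (not p3 implies not p2) implies Box Dia (not p3 implies not p2)), w0   [neg-or-rule on 1]
3. not (Dia p2 or not p2), w0   [neg-or-rule on 1]
4. Dia (not p3 implies not p2), w0   [neg-implies-rule on 2]
5. not Box Dia (not p3 implies not p2), w0   [neg-implies-rule on 2]
6. not Dia p2, w0   [neg-or-rule on 3]
7. p2, w0   [neg-or-rule on 3]
8. not p3 implies not p2, w1   [Dia-rule on 4: fresh world w1, w0Rw1]
9. not p2, w1   [neg-Dia-rule on 6 via w0Rw1]
10. not Dia (not p3 implies not p2), w2   [neg-Box-rule on 5: fresh world w2, w0Rw2]
11. not p2, w2   [neg-Dia-rule on 6 via w0Rw2]
Accessibility: w0Rw1, w0Rw2
Complete open branch: countermodel on a K-frame, so not valid in K.

T, S4, S5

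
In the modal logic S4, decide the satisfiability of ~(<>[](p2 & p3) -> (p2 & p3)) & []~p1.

Satisfiable

1. ~(<>[](p2 & p3) -> (p2 & p3)) & []~p1, u
2. ~(<>[](p2 & p3) -> (p2 & p3)), u   [&-rule on 1]
3. []~p1, u   [&-rule on 1]
4. <>[](p2 & p3), u   [~->-rule on 2]
5. ~(p2 & p3), u   [~->-rule on 2]
6. ~p1, u   [[]-rule on 3 via uRu]
7. ~p3, u   [~&-rule on 5 (branches; this branch)]
8. [](p2 & p3), v   [<>-rule on 4: fresh world v, uRv]
9. ~p1, v   [[]-rule on 3 via uRv]
10. p2 & p3, v   [[]-rule on 8 via vRv]
11. p2, v   [&-rule on 10]
12. p3, v   [&-rule on 10]
Accessibility: uRu, uRv, vRv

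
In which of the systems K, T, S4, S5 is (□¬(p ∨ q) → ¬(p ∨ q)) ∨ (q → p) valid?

T-tableau for the negation ¬((□¬(p ∨ q) → ¬(p ∨ q)) ∨ (q → p)):
1. ¬((□¬(p ∨ q) → ¬(p ∨ q)) ∨ (q → p)), 0
2. ¬(□¬(p ∨ q) → ¬(p ∨ q)), 0
3. ¬(q → p), 0
4. □¬(p ∨ q), 0
5. p ∨ q, 0
6. q, 0
7. ¬p, 0
8. ¬(p ∨ q), 0
9. ¬q, 0
Accessibility: 0R0
Branch closes: q and ¬q both at 0.
Every branch closes (one shown): valid in T, hence also in S4, S5 (every theorem of T is a theorem of S4 and S5).
K-tableau for the negation ¬((□¬(p ∨ q) → ¬(p ∨ q)) ∨ (q → p)):
1. ¬((□¬(p ∨ q) → ¬(p ∨ q)) ∨ (q → p)), 0
2. ¬(□¬(p ∨ q) → ¬(p ∨ q)), 0
3. ¬(q → p), 0
4. □¬(p ∨ q), 0
5. p ∨ q, 0
6. q, 0
7. ¬p, 0
Complete open branch: countermodel on a K-frame, so not valid in K.

T, S4, S5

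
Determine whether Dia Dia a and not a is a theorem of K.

Tableau for the negation not (Dia Dia a and not a):
1. not (Dia Dia a and not a), 0
2. a, 0   [neg-and-rule on 1 (branches; this branch)]
The negation has an open branch (countermodel exists).

Not valid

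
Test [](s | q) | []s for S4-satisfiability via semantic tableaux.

1. [](s | q) | []s, u
2. []s, u
3. s, u
Accessibility: uRu

Satisfiable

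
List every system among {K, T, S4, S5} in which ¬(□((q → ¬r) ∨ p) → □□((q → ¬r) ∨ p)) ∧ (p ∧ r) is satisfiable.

S4-tableau for the formula:
1. ¬(□((q → ¬r) ∨ p) → □□((q → ¬r) ∨ p)) ∧ (p ∧ r), 0
2. ¬(□((q → ¬r) ∨ p) → □□((q → ¬r) ∨ p)), 0
3. p ∧ r, 0
4. □((q → ¬r) ∨ p), 0
5. ¬□□((q → ¬r) ∨ p), 0
6. p, 0
7. r, 0
8. (q → ¬r) ∨ p, 0
9. q → ¬r, 0
10. ¬q, 0
11. ¬□((q → ¬r) ∨ p), 1
12. (q → ¬r) ∨ p, 1
13. q → ¬r, 1
14. ¬r, 1
15. ¬((q → ¬r) ∨ p), 2
16. ¬(q → ¬r), 2
17. ¬p, 2
18. q, 2
19. r, 2
20. (q → ¬r) ∨ p, 2
21. q → ¬r, 2
22. ¬r, 2
Accessibility: 0R0, 0R1, 0R2, 1R1, 1R2, 2R2
Branch closes: r and ¬r both at 2.
Every branch closes (one shown): unsatisfiable in S4, hence also in S5 (every S5-frame is an S4-frame).
T-tableau for the formula:
1. ¬(□((q → ¬r) ∨ p) → □□((q → ¬r) ∨ p)) ∧ (p ∧ r), 0
2. ¬(□((q → ¬r) ∨ p) → □□((q → ¬r) ∨ p)), 0
3. p ∧ r, 0
4. □((q → ¬r) ∨ p), 0
5. ¬□□((q → ¬r) ∨ p), 0
6. p, 0
7. r, 0
8. (q → ¬r) ∨ p, 0
9. ¬□((q → ¬r) ∨ p), 1
10. (q → ¬r) ∨ p, 1
11. p, 1
12. ¬((q → ¬r) ∨ p), 2
13. ¬(q → ¬r), 2
14. ¬p, 2
15. q, 2
16. r, 2
Accessibility: 0R0, 0R1, 1R1, 1R2, 2R2
Complete open branch: satisfiable in T, hence also in K (this T-model is also a K-model).

K, T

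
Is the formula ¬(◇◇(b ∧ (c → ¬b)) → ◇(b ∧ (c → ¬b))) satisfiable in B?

Satisfiable (open branch found)

1. ¬(◇◇(b ∧ (c → ¬b)) → ◇(b ∧ (c → ¬b))), 0
2. ◇◇(b ∧ (c → ¬b)), 0
3. ¬◇(b ∧ (c → ¬b)), 0
4. ¬(b ∧ (c → ¬b)), 0
5. ¬(c → ¬b), 0
6. c, 0
7. b, 0
8. ◇(b ∧ (c → ¬b)), 1
9. ¬(b ∧ (c → ¬b)), 1
10. ¬(c → ¬b), 1
11. c, 1
12. b, 1
13. b ∧ (c → ¬b), 2
14. b, 2
15. c → ¬b, 2
16. ¬c, 2
Accessibility: 0R0, 0R1, 1R0, 1R1, 1R2, 2R1, 2R2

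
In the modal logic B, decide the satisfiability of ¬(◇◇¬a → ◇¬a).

1. ¬(◇◇¬a → ◇¬a), u
2. ◇◇¬a, u   [¬→-rule on 1]
3. ¬◇¬a, u   [¬→-rule on 1]
4. a, u   [¬◇-rule on 3 via uRu]
5. ◇¬a, v   [◇-rule on 2: fresh world v, uRv]
6. a, v   [¬◇-rule on 3 via uRv]
7. ¬a, w   [◇-rule on 5: fresh world w, vRw]
Accessibility: uRu, uRv, vRu, vRv, vRw, wRv, wRw

Yes, satisfiable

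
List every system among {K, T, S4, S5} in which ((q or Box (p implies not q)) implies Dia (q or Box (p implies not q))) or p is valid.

T-tableau for the negation not (((q or Box (p implies not q)) implies Dia (q or Box (p implies not q))) or p):
1. not (((q or Box (p implies not q)) implies Dia (q or Box (p implies not q))) or p), u
2. not ((q or Box (p implies not q)) implies Dia (q or Box (p implies not q))), u
3. not p, u
4. q or Box (p implies not q), u
5. not Dia (q or Box (p implies not q)), u
6. not (q or Box (p implies not q)), u
7. not q, u
8. not Box (p implies not q), u
9. Box (p implies not q), u
10. p implies not q, u
11. not (p implies not q), v
12. p, v
13. q, v
14. not (q or Box (p implies not q)), v
15. not q, v
16. not Box (p implies not q), v
Accessibility: uRu, uRv, vRv
Branch closes: q and not q both at v.
Every branch closes (one shown): valid in T, hence also in S4, S5 (every theorem of T is a theorem of S4 and S5).
K-tableau for the negation not (((q or Box (p implies not q)) implies Dia (q or Box (p implies not q))) or p):
1. not (((q or Box (p implies not q)) implies Dia (q or Box (p implies not q))) or p), u
2. not ((q or Box (p implies not q)) implies Dia (q or Box (p implies not q))), u
3. not p, u
4. q or Box (p implies not q), u
5. not Dia (q or Box (p implies not q)), u
6. Box (p implies not q), u
Complete open branch: countermodel on a K-frame, so not valid in K.

T, S4, S5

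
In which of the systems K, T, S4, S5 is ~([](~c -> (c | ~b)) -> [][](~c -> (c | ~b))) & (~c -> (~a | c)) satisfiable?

K, T

T-tableau for the formula:
1. ~([](~c -> (c | ~b)) -> [][](~c -> (c | ~b))) & (~c -> (~a | c)), u
2. ~([](~c -> (c | ~b)) -> [][](~c -> (c | ~b))), u
3. ~c -> (~a | c), u
4. [](~c -> (c | ~b)), u
5. ~[][](~c -> (c | ~b)), u
6. ~c -> (c | ~b), u
7. ~a | c, u
8. c | ~b, u
9. c, u
10. ~b, u
11. ~[](~c -> (c | ~b)), v
12. ~c -> (c | ~b), v
13. c | ~b, v
14. ~b, v
15. ~(~c -> (c | ~b)), w
16. ~c, w
17. ~(c | ~b), w
18. b, w
Accessibility: uRu, uRv, vRv, vRw, wRw
Complete open branch: satisfiable in T, hence also in K (this T-model is also a K-model).
S4-tableau for the formula:
1. ~([](~c -> (c | ~b)) -> [][](~c -> (c | ~b))) & (~c -> (~a | c)), u
2. ~([](~c -> (c | ~b)) -> [][](~c -> (c | ~b))), u
3. ~c -> (~a | c), u
4. [](~c -> (c | ~b)), u
5. ~[][](~c -> (c | ~b)), u
6. ~c -> (c | ~b), u
7. ~a | c, u
8. c | ~b, u
9. c, u
10. ~b, u
11. ~[](~c -> (c | ~b)), v
12. ~c -> (c | ~b), v
13. c | ~b, v
14. ~b, v
15. ~(~c -> (c | ~b)), w
16. ~c, w
17. ~(c | ~b), w
18. b, w
19. ~c -> (c | ~b), w
20. c | ~b, w
21. ~b, w
Accessibility: uRu, uRv, uRw, vRv, vRw, wRw
Branch closes: b and ~b both at w.
Every branch closes (one shown): unsatisfiable in S4, hence also in S5 (every S5-frame is an S4-frame).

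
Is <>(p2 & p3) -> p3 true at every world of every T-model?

Tableau for the negation ~(<>(p2 & p3) -> p3):
1. ~(<>(p2 & p3) -> p3), w0
2. <>(p2 & p3), w0   [~->-rule on 1]
3. ~p3, w0   [~->-rule on 1]
4. p2 & p3, w1   [<>-rule on 2: fresh world w1, w0Rw1]
5. p2, w1   [&-rule on 4]
6. p3, w1   [&-rule on 4]
Accessibility: w0Rw0, w0Rw1, w1Rw1
The negation has an open branch (countermodel exists).

Invalid (countermodel exists)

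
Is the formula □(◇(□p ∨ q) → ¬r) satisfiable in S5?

1. □(◇(□p ∨ q) → ¬r), w0
2. ◇(□p ∨ q) → ¬r, w0
3. ¬r, w0
Accessibility: w0Rw0

Yes, satisfiable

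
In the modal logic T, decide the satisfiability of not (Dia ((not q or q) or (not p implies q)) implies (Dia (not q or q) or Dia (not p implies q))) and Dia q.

Unsatisfiable (every branch closes)

1. not (Dia ((not q or q) or (not p implies q)) implies (Dia (not q or q) or Dia (not p implies q))) and Dia q, w0
2. not (Dia ((not q or q) or (not p implies q)) implies (Dia (not q or q) or Dia (not p implies q))), w0
3. Dia q, w0
4. Dia ((not q or q) or (not p implies q)), w0
5. not (Dia (not q or q) or Dia (not p implies q)), w0
6. not Dia (not q or q), w0
7. not Dia (not p implies q), w0
8. not (not q or q), w0
9. q, w0
10. not q, w0
Accessibility: w0Rw0
Branch closes: q and not q both at w0.
Every branch closes; the branch above is one of them.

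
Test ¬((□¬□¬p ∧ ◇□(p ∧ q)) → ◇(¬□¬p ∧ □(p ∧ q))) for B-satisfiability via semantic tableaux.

1. ¬((□¬□¬p ∧ ◇□(p ∧ q)) → ◇(¬□¬p ∧ □(p ∧ q))), 0
2. □¬□¬p ∧ ◇□(p ∧ q), 0
3. ¬◇(¬□¬p ∧ □(p ∧ q)), 0
4. □¬□¬p, 0
5. ◇□(p ∧ q), 0
6. ¬(¬□¬p ∧ □(p ∧ q)), 0
7. ¬□¬p, 0
8. ¬□(p ∧ q), 0
9. □(p ∧ q), 1
10. ¬(¬□¬p ∧ □(p ∧ q)), 1
11. ¬□¬p, 1
12. p ∧ q, 0
13. p, 0
14. q, 0
15. p ∧ q, 1
16. p, 1
17. q, 1
18. ¬□(p ∧ q), 1
19. p, 2
20. ¬(¬□¬p ∧ □(p ∧ q)), 2
21. ¬□¬p, 2
22. ¬□(p ∧ q), 2
23. ¬(p ∧ q), 3
24. ¬(¬□¬p ∧ □(p ∧ q)), 3
25. ¬□¬p, 3
26. ¬q, 3
27. ¬□(p ∧ q), 3
28. p, 4
29. p ∧ q, 4
30. q, 4
31. ¬(p ∧ q), 5
32. p ∧ q, 5
33. p, 5
34. q, 5
35. ¬q, 5
Accessibility: 0R0, 0R1, 0R2, 0R3, 1R0, 1R1, 1R4, 1R5, 2R0, 2R2, 3R0, 3R3, 4R1, 4R4, 5R1, 5R5
Branch closes: q and ¬q both at 5.
(One branch shown.) All branches close.

No, unsatisfiable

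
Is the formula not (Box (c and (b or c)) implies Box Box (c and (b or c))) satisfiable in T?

1. not (Box (c and (b or c)) implies Box Box (c and (b or c))), w0
2. Box (c and (b or c)), w0
3. not Box Box (c and (b or c)), w0
4. c and (b or c), w0
5. c, w0
6. b or c, w0
7. not Box (c and (b or c)), w1
8. c and (b or c), w1
9. c, w1
10. b or c, w1
11. not (c and (b or c)), w2
12. not (b or c), w2
13. not b, w2
14. not c, w2
Accessibility: w0Rw0, w0Rw1, w1Rw1, w1Rw2, w2Rw2

Satisfiable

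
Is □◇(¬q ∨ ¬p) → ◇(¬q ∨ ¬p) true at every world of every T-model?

Tableau for the negation ¬(□◇(¬q ∨ ¬p) → ◇(¬q ∨ ¬p)):
1. ¬(□◇(¬q ∨ ¬p) → ◇(¬q ∨ ¬p)), u
2. □◇(¬q ∨ ¬p), u
3. ¬◇(¬q ∨ ¬p), u
4. ◇(¬q ∨ ¬p), u
5. ¬(¬q ∨ ¬p), u
6. q, u
7. p, u
8. ¬q ∨ ¬p, v
9. ◇(¬q ∨ ¬p), v
10. ¬(¬q ∨ ¬p), v
11. q, v
12. p, v
13. ¬p, v
Accessibility: uRu, uRv, vRv
Branch closes: p and ¬p both at v.
All branches of the negation close; one closing branch shown above.

Valid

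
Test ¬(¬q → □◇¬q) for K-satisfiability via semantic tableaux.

Yes, satisfiable

1. ¬(¬q → □◇¬q), u
2. ¬q, u   [¬→-rule on 1]
3. ¬□◇¬q, u   [¬→-rule on 1]
4. ¬◇¬q, v   [¬□-rule on 3: fresh world v, uRv]
Accessibility: uRv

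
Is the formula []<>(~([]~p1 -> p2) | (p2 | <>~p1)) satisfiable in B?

Yes, satisfiable

1. []<>(~([]~p1 -> p2) | (p2 | <>~p1)), u
2. <>(~([]~p1 -> p2) | (p2 | <>~p1)), u
3. ~([]~p1 -> p2) | (p2 | <>~p1), v
4. <>(~([]~p1 -> p2) | (p2 | <>~p1)), v
5. p2 | <>~p1, v
6. <>~p1, v
7. ~([]~p1 -> p2) | (p2 | <>~p1), w
8. p2 | <>~p1, w
9. <>~p1, w
10. ~p1, x
11. ~p1, y
Accessibility: uRu, uRv, vRu, vRv, vRw, vRx, wRv, wRw, wRy, xRv, xRx, yRw, yRy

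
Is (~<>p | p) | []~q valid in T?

Invalid (countermodel exists)

Tableau for the negation ~((~<>p | p) | []~q):
1. ~((~<>p | p) | []~q), u
2. ~(~<>p | p), u
3. ~[]~q, u
4. <>p, u
5. ~p, u
6. q, v
7. p, w
Accessibility: uRu, uRv, uRw, vRv, wRw
The negation has an open branch (countermodel exists).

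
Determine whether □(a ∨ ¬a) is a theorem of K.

Valid

Tableau for the negation ¬□(a ∨ ¬a):
1. ¬□(a ∨ ¬a), u
2. ¬(a ∨ ¬a), v   [¬□-rule on 1: fresh world v, uRv]
3. ¬a, v   [¬∨-rule on 2]
4. a, v   [¬∨-rule on 2]
Accessibility: uRv
Branch closes: a and ¬a both at v.
All branches of the negation close; one closing branch shown above.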